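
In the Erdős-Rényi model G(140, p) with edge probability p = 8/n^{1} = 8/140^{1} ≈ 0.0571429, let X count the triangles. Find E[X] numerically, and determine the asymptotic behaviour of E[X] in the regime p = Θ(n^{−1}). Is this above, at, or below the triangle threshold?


Number of potential triangles: C(140, 3) = 447580.
Each occurs with probability p³ ≈ (0.0571429)³ ≈ 1.86588921e-04.
By linearity: E[X] = C(140, 3)·p³ ≈ 447580 · 1.86588921e-04 ≈ 83.513469.
Here α = 1, so p = 8/n is exactly at the triangle threshold p ~ 1/n. Asymptotically E[X] → c³/6 = 8³/6 = 256/3 ≈ 85.333333, a bounded constant. In this regime the triangle count is asymptotically Poisson(c³/6).

E[X] ≈ 83.513469; in regime p = Θ(1/n^{1}) E[X] stays bounded (at the triangle threshold p ~ 1/n).


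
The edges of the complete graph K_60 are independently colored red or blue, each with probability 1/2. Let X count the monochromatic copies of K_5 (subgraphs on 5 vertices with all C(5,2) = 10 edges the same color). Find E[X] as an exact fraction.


Let X = Σ_S X_S over the C(60, 5) = 5461512 subsets S of size 5, where X_S = 1 if the K_5 on S is monochromatic.
For a fixed S, the K_5 on S has C(5, 2) = 10 edges. P[all 10 edges red] = (1/2)^10, and likewise for blue, so P[monochromatic] = 2·(1/2)^10 = 2^{1 − 10} = 1/512.
By linearity: E[X] = C(60, 5) · 2^{1 − 10} = 5461512 · 1/512 = 682689/64.
Numerically: E[X] ≈ 10667.016.

E[X] = C(60,5)·2^(1−C(5,2)) = 682689/64 ≈ 10667.016.


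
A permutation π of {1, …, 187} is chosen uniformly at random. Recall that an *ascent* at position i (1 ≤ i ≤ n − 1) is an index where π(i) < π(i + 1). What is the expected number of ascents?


Write X = Σ X_I over i = 1, …, 186, with X_I the indicator of one ascent.
There are 186 indicators.
For each fixed i, the pair (π(i), π(i+1)) is a uniformly random ordered pair of distinct values from {1, …, 187}; by symmetry P[π(i) < π(i+1)] = 1/2.
By linearity: E[X] = 186 · (1/2) = (187 − 1) · (1/2) = 93 ≈ 93.000.

E[X] = 93 = 93.000.


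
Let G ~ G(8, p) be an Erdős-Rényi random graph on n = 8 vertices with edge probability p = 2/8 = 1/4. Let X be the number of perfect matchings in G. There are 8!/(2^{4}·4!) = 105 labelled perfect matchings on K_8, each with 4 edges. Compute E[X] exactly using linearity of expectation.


K_8 has 8!/(2^{4}·4!) = 105 labelled perfect matchings.
For each such perfect matching H, let X_H = 1 if all 4 edges of H are present in G. Then P[X_H = 1] = p^{4} = (1/4)^{4} = 1/256.
By linearity of expectation: E[X] = Σ_H E[X_H] = 105 · p^{4} = 105 · 1/256 = 105/256.
Numerically: E[X] ≈ 0.4102.

E[X] = 105 · (1/4)^{4} = 105/256 ≈ 0.4102.


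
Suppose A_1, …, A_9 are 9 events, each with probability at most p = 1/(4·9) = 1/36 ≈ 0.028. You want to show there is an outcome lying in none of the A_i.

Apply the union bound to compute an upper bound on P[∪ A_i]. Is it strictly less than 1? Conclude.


Union bound: P[∪_{i=1}^{9} A_i] ≤ Σ_i P[A_i] ≤ 9·p = 9·(1/36) = 1/4.
Numerically: 1/4 ≈ 0.250.
Is 1/4 < 1? YES.
Since P[∪ A_i] ≤ 1/4 < 1, the complement has P[∩ A_i^c] ≥ 1 − 1/4 = 3/4 > 0, so some outcome avoids every A_i.

9·p = 1/4 ≈ 0.250; existence CERTIFIED by the union bound.


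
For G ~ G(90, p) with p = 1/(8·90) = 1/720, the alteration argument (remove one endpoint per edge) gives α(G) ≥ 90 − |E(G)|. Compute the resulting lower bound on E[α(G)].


E[|E(G)|] = C(90, 2)·p = 4005 · (1/720) = 89/16.
E[α(G)] ≥ n − E[|E(G)|] = 90 − 89/16 = 1351/16.
Numerically: ≈ 84.438.
(This is only a lower bound; the true E[α(G)] may be larger.)

E[α(G)] ≥ 1351/16 ≈ 84.438.


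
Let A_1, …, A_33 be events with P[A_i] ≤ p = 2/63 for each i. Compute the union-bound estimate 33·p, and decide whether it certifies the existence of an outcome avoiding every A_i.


Union bound: P[∪_{i=1}^{33} A_i] ≤ Σ_i P[A_i] ≤ 33·p = 33·(2/63) = 22/21.
Numerically: 22/21 ≈ 1.0476190.
Is 22/21 < 1? NO.
Since the bound 22/21 is ≥ 1, the union bound is uninformative here; it does NOT by itself certify existence.

33·p = 22/21 ≈ 1.0476190; existence NOT certified by the union bound.


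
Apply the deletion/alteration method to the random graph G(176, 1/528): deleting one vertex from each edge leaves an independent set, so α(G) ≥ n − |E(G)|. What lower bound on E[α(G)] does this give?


E[|E(G)|] = C(176, 2)·p = 15400 · (1/528) = 175/6.
E[α(G)] ≥ n − E[|E(G)|] = 176 − 175/6 = 881/6.
Numerically: ≈ 146.833.
(This is only a lower bound; the true E[α(G)] may be larger.)

E[α(G)] ≥ 881/6 ≈ 146.833.


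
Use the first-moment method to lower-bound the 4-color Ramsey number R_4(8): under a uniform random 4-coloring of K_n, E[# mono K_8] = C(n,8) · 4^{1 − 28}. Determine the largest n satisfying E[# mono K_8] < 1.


We need C(n, 8) · 4^{1 − 28} < 1, i.e. C(n, 8) < 4^{28 − 1} = 18014398509481984.
Check values of n near the boundary:
  n = 404: C(404, 8) = 16415071523485570; 16415071523485570 < 18014398509481984? YES
  n = 405: C(405, 8) = 16745853821188050; 16745853821188050 < 18014398509481984? YES
  n = 406: C(406, 8) = 17082453897995850; 17082453897995850 < 18014398509481984? YES
  n = 407: C(407, 8) = 17424959239309050; 17424959239309050 < 18014398509481984? YES
  n = 408: C(408, 8) = 17773458424095231; 17773458424095231 < 18014398509481984? YES
  n = 409: C(409, 8) = 18128041135797879; 18128041135797879 < 18014398509481984? NO
  n = 410: C(410, 8) = 18488798173326195; 18488798173326195 < 18014398509481984? NO
  n = 411: C(411, 8) = 18855821462126715; 18855821462126715 < 18014398509481984? NO
The largest n with C(n, 8) < 18014398509481984 is n = 408 (where E[X] = 17773458424095231/18014398509481984 ≈ 0.9866). Hence R_4(8) > 408, i.e. R_4(8) ≥ 409.

Largest n = 408; hence R_4(8) > 408.


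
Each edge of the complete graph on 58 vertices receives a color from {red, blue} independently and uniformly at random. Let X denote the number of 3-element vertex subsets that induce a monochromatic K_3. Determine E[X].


Let X = Σ_S X_S over the C(58, 3) = 30856 subsets S of size 3, where X_S = 1 if the K_3 on S is monochromatic.
For a fixed S, the K_3 on S has C(3, 2) = 3 edges. P[all 3 edges red] = (1/2)^3, and likewise for blue, so P[monochromatic] = 2·(1/2)^3 = 2^{1 − 3} = 1/4.
Summing: E[X] = C(58, 3) · 2^{1 − 3} = 30856 · 1/4 = 7714.
Numerically: E[X] ≈ 7714.0000.

E[X] = C(58,3)·2^(1−C(3,2)) = 7714 ≈ 7714.0000.


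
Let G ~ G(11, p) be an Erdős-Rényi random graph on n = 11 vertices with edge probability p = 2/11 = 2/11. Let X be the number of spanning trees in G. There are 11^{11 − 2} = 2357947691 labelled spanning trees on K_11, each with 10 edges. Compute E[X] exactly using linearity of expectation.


K_11 has 11^{11 − 2} = 2357947691 labelled spanning trees.
For each such spanning tree H, let X_H = 1 if all 10 edges of H are present in G. Then P[X_H = 1] = p^{10} = (2/11)^{10} = 1024/25937424601.
Summing the indicators: E[X] = Σ_H E[X_H] = 2357947691 · p^{10} = 2357947691 · 1024/25937424601 = 1024/11.
Numerically: E[X] ≈ 93.09.

E[X] = 2357947691 · (2/11)^{10} = 1024/11 ≈ 93.09.


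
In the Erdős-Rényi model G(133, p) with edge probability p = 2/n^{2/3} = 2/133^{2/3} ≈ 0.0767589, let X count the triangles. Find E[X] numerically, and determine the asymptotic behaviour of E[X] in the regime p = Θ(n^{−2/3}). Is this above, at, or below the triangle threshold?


Number of potential triangles: C(133, 3) = 383306.
Each occurs with probability p³ ≈ (0.0767589)³ ≈ 4.52258466e-04.
By linearity: E[X] = C(133, 3)·p³ ≈ 383306 · 4.52258466e-04 ≈ 173.353383.
Since α = 2/3 < 1, p = c/n^{2/3} ≫ 1/n is above the triangle threshold p ~ 1/n. Asymptotically E[X] ~ (c³/6)·n^{3(1−α)} = (2³/6)·n^{1} → ∞; triangles are abundant w.h.p.

E[X] ≈ 173.353383; in regime p = Θ(1/n^{2/3}) E[X] diverges (above the triangle threshold p ~ 1/n).


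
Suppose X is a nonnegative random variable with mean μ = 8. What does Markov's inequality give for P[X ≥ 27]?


μ = E[X] = 8, a = 27.
Markov: P[X ≥ 27] ≤ μ/a = (8)/27 = 8/27.
Numerically: ≈ 0.29630.
(Since a = 27 > μ = 8.00000, the bound 8/27 is < 1 and informative.)

P[X ≥ 27] ≤ 8/27 ≈ 0.29630.


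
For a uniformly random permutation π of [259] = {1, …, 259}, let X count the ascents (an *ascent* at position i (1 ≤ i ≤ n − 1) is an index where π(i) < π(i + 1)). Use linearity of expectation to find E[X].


Write X = Σ X_I over i = 1, …, 258, with X_I the indicator of one ascent.
There are 258 indicators.
For each fixed i, the pair (π(i), π(i+1)) is a uniformly random ordered pair of distinct values from {1, …, 259}; by symmetry P[π(i) < π(i+1)] = 1/2.
By linearity: E[X] = 258 · (1/2) = (259 − 1) · (1/2) = 129 ≈ 129.000.

E[X] = 129 = 129.000.


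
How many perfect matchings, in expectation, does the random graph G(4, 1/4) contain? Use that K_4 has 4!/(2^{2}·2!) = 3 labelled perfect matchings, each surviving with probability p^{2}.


K_4 has 4!/(2^{2}·2!) = 3 labelled perfect matchings.
For each such perfect matching H, let X_H = 1 if all 2 edges of H are present in G. Then P[X_H = 1] = p^{2} = (1/4)^{2} = 1/16.
By linearity: E[X] = Σ_H E[X_H] = 3 · p^{2} = 3 · 1/16 = 3/16.
Numerically: E[X] ≈ 0.1875.

E[X] = 3 · (1/4)^{2} = 3/16 ≈ 0.1875.


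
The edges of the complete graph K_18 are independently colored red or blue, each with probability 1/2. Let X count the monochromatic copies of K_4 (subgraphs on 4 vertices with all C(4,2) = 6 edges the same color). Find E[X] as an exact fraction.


Let X = Σ_S X_S over the C(18, 4) = 3060 subsets S of size 4, where X_S = 1 if the K_4 on S is monochromatic.
For a fixed S, the K_4 on S has C(4, 2) = 6 edges. P[all 6 edges red] = (1/2)^6, and likewise for blue, so P[monochromatic] = 2·(1/2)^6 = 2^{1 − 6} = 1/32.
By linearity of expectation: E[X] = C(18, 4) · 2^{1 − 6} = 3060 · 1/32 = 765/8.
Numerically: E[X] ≈ 95.6250.

E[X] = C(18,4)·2^(1−C(4,2)) = 765/8 ≈ 95.6250.


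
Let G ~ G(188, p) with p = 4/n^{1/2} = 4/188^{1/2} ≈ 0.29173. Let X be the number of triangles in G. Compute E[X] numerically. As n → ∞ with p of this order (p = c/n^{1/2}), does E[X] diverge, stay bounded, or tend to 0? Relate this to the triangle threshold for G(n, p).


Number of potential triangles: C(188, 3) = 1089836.
Each occurs with probability p³ ≈ (0.29173)³ ≈ 2.4828084e-02.
By linearity: E[X] = C(188, 3)·p³ ≈ 1089836 · 2.4828084e-02 ≈ 27058.53938.
Since α = 1/2 < 1, p = c/n^{1/2} ≫ 1/n is above the triangle threshold p ~ 1/n. Asymptotically E[X] ~ (c³/6)·n^{3(1−α)} = (4³/6)·n^{1.5} → ∞; triangles are abundant w.h.p.

E[X] ≈ 27058.53938; in regime p = Θ(1/n^{1/2}) E[X] diverges (above the triangle threshold p ~ 1/n).


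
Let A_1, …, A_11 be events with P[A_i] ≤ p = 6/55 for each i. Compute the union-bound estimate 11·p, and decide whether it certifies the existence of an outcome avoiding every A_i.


Union bound: P[∪_{i=1}^{11} A_i] ≤ Σ_i P[A_i] ≤ 11·p = 11·(6/55) = 6/5.
Numerically: 6/5 ≈ 1.20000.
Is 6/5 < 1? NO.
Since the bound 6/5 is ≥ 1, the union bound is uninformative here; it does NOT by itself certify existence.

11·p = 6/5 ≈ 1.20000; existence NOT certified by the union bound.


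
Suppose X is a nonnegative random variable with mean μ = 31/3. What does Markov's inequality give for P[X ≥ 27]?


μ = E[X] = 31/3, a = 27.
Markov: P[X ≥ 27] ≤ μ/a = (31/3)/27 = 31/81.
Numerically: ≈ 0.3827.
(Since a = 27 > μ = 10.3333, the bound 31/81 is < 1 and informative.)

P[X ≥ 27] ≤ 31/81 ≈ 0.3827.


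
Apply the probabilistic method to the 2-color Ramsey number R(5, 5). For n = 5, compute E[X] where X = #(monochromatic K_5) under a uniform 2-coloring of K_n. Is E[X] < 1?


E[X] = C(5, 5) · 2^{1 − 10} = 1 · 2^{−9} = 1/512.
As a reduced fraction: E[X] = 1/512 ≈ 0.0019531.
Is E[X] < 1? YES.
Since E[X] < 1, there exists a 2-coloring of K_{5} with no monochromatic K_5; hence R(5, 5) > 5.

E[X] = 1/512 ≈ 0.0019531; E[X] < 1, so R(5, 5) > 5.


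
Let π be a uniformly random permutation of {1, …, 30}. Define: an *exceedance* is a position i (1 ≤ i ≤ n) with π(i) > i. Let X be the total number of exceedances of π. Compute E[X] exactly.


Write X = Σ_{i=1}^{30} X_i, where X_i = 1_{π(i) > i}.
For each fixed i, π(i) is uniform over {1, …, 30} (marginal of a uniform permutation), so P[π(i) > i] = (n − i)/n. Summing: Σ_{i=1}^{30} (n − i)/n = (0 + 1 + … + 29)/30 = 30(30 − 1)/(2·30) = (30 − 1)/2.
Hence E[X] = Σ_{i=1}^{30} (30 − i)/30 = 29/2 ≈ 14.500000.

E[X] = 29/2 = 14.500000.


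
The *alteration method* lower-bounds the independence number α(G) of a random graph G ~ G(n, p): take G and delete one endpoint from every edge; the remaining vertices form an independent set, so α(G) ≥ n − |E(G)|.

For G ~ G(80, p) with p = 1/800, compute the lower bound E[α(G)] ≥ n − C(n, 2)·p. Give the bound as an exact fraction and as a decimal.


E[|E(G)|] = C(80, 2)·p = 3160 · (1/800) = 79/20.
E[α(G)] ≥ n − E[|E(G)|] = 80 − 79/20 = 1521/20.
Numerically: ≈ 76.0500.
(This is only a lower bound; the true E[α(G)] may be larger.)

E[α(G)] ≥ 1521/20 ≈ 76.0500.


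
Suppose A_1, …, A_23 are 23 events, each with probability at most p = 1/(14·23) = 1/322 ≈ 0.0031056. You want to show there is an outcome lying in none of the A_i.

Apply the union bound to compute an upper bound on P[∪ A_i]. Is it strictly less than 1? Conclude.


Union bound: P[∪_{i=1}^{23} A_i] ≤ Σ_i P[A_i] ≤ 23·p = 23·(1/322) = 1/14.
Numerically: 1/14 ≈ 0.0714286.
Is 1/14 < 1? YES.
Since P[∪ A_i] ≤ 1/14 < 1, the complement has P[∩ A_i^c] ≥ 1 − 1/14 = 13/14 > 0, so some outcome avoids every A_i.

23·p = 1/14 ≈ 0.0714286; existence CERTIFIED by the union bound.


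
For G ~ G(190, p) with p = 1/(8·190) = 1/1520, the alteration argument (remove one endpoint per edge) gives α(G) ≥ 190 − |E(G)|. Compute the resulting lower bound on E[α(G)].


E[|E(G)|] = C(190, 2)·p = 17955 · (1/1520) = 189/16.
E[α(G)] ≥ n − E[|E(G)|] = 190 − 189/16 = 2851/16.
Numerically: ≈ 178.1875.
(This is only a lower bound; the true E[α(G)] may be larger.)

E[α(G)] ≥ 2851/16 ≈ 178.1875.


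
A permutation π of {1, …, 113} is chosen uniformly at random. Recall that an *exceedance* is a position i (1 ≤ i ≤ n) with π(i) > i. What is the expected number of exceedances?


Write X = Σ_{i=1}^{113} X_i, where X_i = 1_{π(i) > i}.
For each fixed i, π(i) is uniform over {1, …, 113} (marginal of a uniform permutation), so P[π(i) > i] = (n − i)/n. Summing: Σ_{i=1}^{113} (n − i)/n = (0 + 1 + … + 112)/113 = 113(113 − 1)/(2·113) = (113 − 1)/2.
Hence E[X] = Σ_{i=1}^{113} (113 − i)/113 = 56 ≈ 56.00000.

E[X] = 56 = 56.00000.


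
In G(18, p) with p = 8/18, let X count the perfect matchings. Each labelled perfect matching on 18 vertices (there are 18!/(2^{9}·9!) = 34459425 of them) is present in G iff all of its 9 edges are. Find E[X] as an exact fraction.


K_18 has 18!/(2^{9}·9!) = 34459425 labelled perfect matchings.
For each such perfect matching H, let X_H = 1 if all 9 edges of H are present in G. Then P[X_H = 1] = p^{9} = (4/9)^{9} = 262144/387420489.
Summing the indicators: E[X] = Σ_H E[X_H] = 34459425 · p^{9} = 34459425 · 262144/387420489 = 111522611200/4782969.
Numerically: E[X] ≈ 23317.

E[X] = 34459425 · (4/9)^{9} = 111522611200/4782969 ≈ 23317.


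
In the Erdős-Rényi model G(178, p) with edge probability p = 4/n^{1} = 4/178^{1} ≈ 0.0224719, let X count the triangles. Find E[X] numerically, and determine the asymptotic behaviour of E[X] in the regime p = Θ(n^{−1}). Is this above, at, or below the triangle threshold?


Number of potential triangles: C(178, 3) = 924176.
Each occurs with probability p³ ≈ (0.0224719)³ ≈ 1.13480167e-05.
By linearity: E[X] = C(178, 3)·p³ ≈ 924176 · 1.13480167e-05 ≈ 10.487565.
Here α = 1, so p = 4/n is exactly at the triangle threshold p ~ 1/n. Asymptotically E[X] → c³/6 = 4³/6 = 32/3 ≈ 10.666667, a bounded constant. In this regime the triangle count is asymptotically Poisson(c³/6).

E[X] ≈ 10.487565; in regime p = Θ(1/n^{1}) E[X] stays bounded (at the triangle threshold p ~ 1/n).


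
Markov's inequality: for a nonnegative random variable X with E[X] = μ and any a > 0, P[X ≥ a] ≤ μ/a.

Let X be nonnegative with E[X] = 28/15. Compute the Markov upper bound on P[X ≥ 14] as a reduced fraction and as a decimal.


μ = E[X] = 28/15, a = 14.
Markov: P[X ≥ 14] ≤ μ/a = (28/15)/14 = 2/15.
Numerically: ≈ 0.133333.
(Since a = 14 > μ = 1.866667, the bound 2/15 is < 1 and informative.)

P[X ≥ 14] ≤ 2/15 ≈ 0.133333.


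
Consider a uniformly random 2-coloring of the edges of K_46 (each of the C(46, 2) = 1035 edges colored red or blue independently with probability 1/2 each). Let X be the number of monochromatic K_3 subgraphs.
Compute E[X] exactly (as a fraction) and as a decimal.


Let X = Σ_S X_S over the C(46, 3) = 15180 subsets S of size 3, where X_S = 1 if the K_3 on S is monochromatic.
For a fixed S, the K_3 on S has C(3, 2) = 3 edges. P[all 3 edges red] = (1/2)^3, and likewise for blue, so P[monochromatic] = 2·(1/2)^3 = 2^{1 − 3} = 1/4.
By linearity: E[X] = C(46, 3) · 2^{1 − 3} = 15180 · 1/4 = 3795.
Numerically: E[X] ≈ 3795.00000.

E[X] = C(46,3)·2^(1−C(3,2)) = 3795 ≈ 3795.00000.


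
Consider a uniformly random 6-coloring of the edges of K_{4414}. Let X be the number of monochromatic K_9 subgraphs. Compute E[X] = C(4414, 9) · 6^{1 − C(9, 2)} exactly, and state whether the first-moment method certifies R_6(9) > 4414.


E[X] = C(4414, 9) · 6^{1 − 36} = 1738535657024887384307025382 · 6^{−35} = 1738535657024887384307025382/1719070799748422591028658176.
As a reduced fraction: E[X] = 869267828512443692153512691/859535399874211295514329088 ≈ 1.011323.
Is E[X] < 1? NO.
Since E[X] ≥ 1, the first-moment bound is inconclusive at n = 4414; it does NOT by itself certify R_6(9) > 4414.

E[X] = 869267828512443692153512691/859535399874211295514329088 ≈ 1.011323; E[X] ≥ 1; first-moment method inconclusive here.


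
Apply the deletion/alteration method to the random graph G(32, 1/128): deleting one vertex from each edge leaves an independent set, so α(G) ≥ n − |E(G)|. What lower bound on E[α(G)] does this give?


E[|E(G)|] = C(32, 2)·p = 496 · (1/128) = 31/8.
E[α(G)] ≥ n − E[|E(G)|] = 32 − 31/8 = 225/8.
Numerically: ≈ 28.125000.
(This is only a lower bound; the true E[α(G)] may be larger.)

E[α(G)] ≥ 225/8 ≈ 28.125000.


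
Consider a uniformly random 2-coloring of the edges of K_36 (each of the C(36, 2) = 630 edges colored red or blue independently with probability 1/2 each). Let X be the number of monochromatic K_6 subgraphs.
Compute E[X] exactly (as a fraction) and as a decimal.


Let X = Σ_S X_S over the C(36, 6) = 1947792 subsets S of size 6, where X_S = 1 if the K_6 on S is monochromatic.
For a fixed S, the K_6 on S has C(6, 2) = 15 edges. P[all 15 edges red] = (1/2)^15, and likewise for blue, so P[monochromatic] = 2·(1/2)^15 = 2^{1 − 15} = 1/16384.
By linearity: E[X] = C(36, 6) · 2^{1 − 15} = 1947792 · 1/16384 = 121737/1024.
Numerically: E[X] ≈ 118.883789.

E[X] = C(36,6)·2^(1−C(6,2)) = 121737/1024 ≈ 118.883789.


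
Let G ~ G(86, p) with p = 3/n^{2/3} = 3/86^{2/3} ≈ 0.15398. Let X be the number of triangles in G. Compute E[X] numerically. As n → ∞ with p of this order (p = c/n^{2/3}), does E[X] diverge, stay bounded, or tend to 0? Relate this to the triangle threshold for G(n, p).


Number of potential triangles: C(86, 3) = 102340.
Each occurs with probability p³ ≈ (0.15398)³ ≈ 3.6506220e-03.
By linearity: E[X] = C(86, 3)·p³ ≈ 102340 · 3.6506220e-03 ≈ 373.60465.
Since α = 2/3 < 1, p = c/n^{2/3} ≫ 1/n is above the triangle threshold p ~ 1/n. Asymptotically E[X] ~ (c³/6)·n^{3(1−α)} = (3³/6)·n^{1} → ∞; triangles are abundant w.h.p.

E[X] ≈ 373.60465; in regime p = Θ(1/n^{2/3}) E[X] diverges (above the triangle threshold p ~ 1/n).


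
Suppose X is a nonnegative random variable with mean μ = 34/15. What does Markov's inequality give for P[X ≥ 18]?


μ = E[X] = 34/15, a = 18.
Markov: P[X ≥ 18] ≤ μ/a = (34/15)/18 = 17/135.
Numerically: ≈ 0.12593.
(Since a = 18 > μ = 2.26667, the bound 17/135 is < 1 and informative.)

P[X ≥ 18] ≤ 17/135 ≈ 0.12593.


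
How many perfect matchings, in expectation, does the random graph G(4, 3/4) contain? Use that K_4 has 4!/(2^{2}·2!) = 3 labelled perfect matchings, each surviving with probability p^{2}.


K_4 has 4!/(2^{2}·2!) = 3 labelled perfect matchings.
For each such perfect matching H, let X_H = 1 if all 2 edges of H are present in G. Then P[X_H = 1] = p^{2} = (3/4)^{2} = 9/16.
By linearity of expectation: E[X] = Σ_H E[X_H] = 3 · p^{2} = 3 · 9/16 = 27/16.
Numerically: E[X] ≈ 1.688.

E[X] = 3 · (3/4)^{2} = 27/16 ≈ 1.688.


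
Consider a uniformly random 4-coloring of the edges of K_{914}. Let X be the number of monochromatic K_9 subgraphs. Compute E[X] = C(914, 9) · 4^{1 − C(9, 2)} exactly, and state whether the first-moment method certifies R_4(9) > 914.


E[X] = C(914, 9) · 4^{1 − 36} = 1179217089587653905932 · 4^{−35} = 1179217089587653905932/1180591620717411303424.
As a reduced fraction: E[X] = 294804272396913476483/295147905179352825856 ≈ 0.998836.
Is E[X] < 1? YES.
Since E[X] < 1, there exists a 4-coloring of K_{914} with no monochromatic K_9; hence R_4(9) > 914.

E[X] = 294804272396913476483/295147905179352825856 ≈ 0.998836; E[X] < 1, so R_4(9) > 914.


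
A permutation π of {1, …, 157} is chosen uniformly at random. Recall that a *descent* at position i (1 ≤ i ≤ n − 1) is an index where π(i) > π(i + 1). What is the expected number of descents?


Write X = Σ X_I over i = 1, …, 156, with X_I the indicator of one descent.
There are 156 indicators.
For each fixed i, the pair (π(i), π(i+1)) is a uniformly random ordered pair of distinct values from {1, …, 157}; by symmetry P[π(i) > π(i+1)] = 1/2.
By linearity: E[X] = 156 · (1/2) = (157 − 1) · (1/2) = 78 ≈ 78.0000.

E[X] = 78 = 78.0000.


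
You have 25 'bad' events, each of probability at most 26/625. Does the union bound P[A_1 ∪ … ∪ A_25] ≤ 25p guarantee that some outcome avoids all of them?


Union bound: P[∪_{i=1}^{25} A_i] ≤ Σ_i P[A_i] ≤ 25·p = 25·(26/625) = 26/25.
Numerically: 26/25 ≈ 1.040.
Is 26/25 < 1? NO.
Since the bound 26/25 is ≥ 1, the union bound is uninformative here; it does NOT by itself certify existence.

25·p = 26/25 ≈ 1.040; existence NOT certified by the union bound.


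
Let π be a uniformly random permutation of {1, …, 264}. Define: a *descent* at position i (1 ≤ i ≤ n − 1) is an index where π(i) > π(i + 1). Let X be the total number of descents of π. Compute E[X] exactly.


Write X = Σ X_I over i = 1, …, 263, with X_I the indicator of one descent.
There are 263 indicators.
For each fixed i, the pair (π(i), π(i+1)) is a uniformly random ordered pair of distinct values from {1, …, 264}; by symmetry P[π(i) > π(i+1)] = 1/2.
By linearity: E[X] = 263 · (1/2) = (264 − 1) · (1/2) = 263/2 ≈ 131.500000.

E[X] = 263/2 = 131.500000.


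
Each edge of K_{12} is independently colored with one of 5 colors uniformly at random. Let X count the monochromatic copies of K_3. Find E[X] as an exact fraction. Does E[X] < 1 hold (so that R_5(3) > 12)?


E[X] = C(12, 3) · 5^{1 − 3} = 220 · 5^{−2} = 220/25.
As a reduced fraction: E[X] = 44/5 ≈ 8.80000.
Is E[X] < 1? NO.
Since E[X] ≥ 1, the first-moment bound is inconclusive at n = 12; it does NOT by itself certify R_5(3) > 12.

E[X] = 44/5 ≈ 8.80000; E[X] ≥ 1; first-moment method inconclusive here.


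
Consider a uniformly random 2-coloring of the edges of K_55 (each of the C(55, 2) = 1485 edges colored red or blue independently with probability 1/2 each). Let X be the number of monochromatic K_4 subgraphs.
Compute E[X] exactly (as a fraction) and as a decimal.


Let X = Σ_S X_S over the C(55, 4) = 341055 subsets S of size 4, where X_S = 1 if the K_4 on S is monochromatic.
For a fixed S, the K_4 on S has C(4, 2) = 6 edges. P[all 6 edges red] = (1/2)^6, and likewise for blue, so P[monochromatic] = 2·(1/2)^6 = 2^{1 − 6} = 1/32.
By linearity: E[X] = C(55, 4) · 2^{1 − 6} = 341055 · 1/32 = 341055/32.
Numerically: E[X] ≈ 10657.969.

E[X] = C(55,4)·2^(1−C(4,2)) = 341055/32 ≈ 10657.969.


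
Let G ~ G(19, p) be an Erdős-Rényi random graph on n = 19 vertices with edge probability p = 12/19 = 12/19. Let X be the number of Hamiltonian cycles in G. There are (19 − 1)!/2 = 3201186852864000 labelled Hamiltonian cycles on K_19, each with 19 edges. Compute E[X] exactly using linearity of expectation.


K_19 has (19 − 1)!/2 = 3201186852864000 labelled Hamiltonian cycles.
For each such Hamiltonian cycle H, let X_H = 1 if all 19 edges of H are present in G. Then P[X_H = 1] = p^{19} = (12/19)^{19} = 319479999370622926848/1978419655660313589123979.
By linearity: E[X] = Σ_H E[X_H] = 3201186852864000 · p^{19} = 3201186852864000 · 319479999370622926848/1978419655660313589123979 = 1022715173738237107931793611292672000/1978419655660313589123979.
Numerically: E[X] ≈ 5.1694e+11.

E[X] = 3201186852864000 · (12/19)^{19} = 1022715173738237107931793611292672000/1978419655660313589123979 ≈ 5.1694e+11.


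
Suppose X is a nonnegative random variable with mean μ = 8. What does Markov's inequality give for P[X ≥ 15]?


μ = E[X] = 8, a = 15.
Markov: P[X ≥ 15] ≤ μ/a = (8)/15 = 8/15.
Numerically: ≈ 0.533333.
(Since a = 15 > μ = 8.000000, the bound 8/15 is < 1 and informative.)

P[X ≥ 15] ≤ 8/15 ≈ 0.533333.


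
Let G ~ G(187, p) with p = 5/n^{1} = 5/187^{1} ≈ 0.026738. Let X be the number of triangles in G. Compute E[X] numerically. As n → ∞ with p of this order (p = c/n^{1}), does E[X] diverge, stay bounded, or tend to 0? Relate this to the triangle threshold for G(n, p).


Number of potential triangles: C(187, 3) = 1072445.
Each occurs with probability p³ ≈ (0.026738)³ ≈ 1.9115479e-05.
By linearity: E[X] = C(187, 3)·p³ ≈ 1072445 · 1.9115479e-05 ≈ 20.50030.
Here α = 1, so p = 5/n is exactly at the triangle threshold p ~ 1/n. Asymptotically E[X] → c³/6 = 5³/6 = 125/6 ≈ 20.83333, a bounded constant. In this regime the triangle count is asymptotically Poisson(c³/6).

E[X] ≈ 20.50030; in regime p = Θ(1/n^{1}) E[X] stays bounded (at the triangle threshold p ~ 1/n).


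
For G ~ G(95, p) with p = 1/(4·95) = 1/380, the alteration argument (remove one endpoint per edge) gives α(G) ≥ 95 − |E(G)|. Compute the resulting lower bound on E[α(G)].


E[|E(G)|] = C(95, 2)·p = 4465 · (1/380) = 47/4.
E[α(G)] ≥ n − E[|E(G)|] = 95 − 47/4 = 333/4.
Numerically: ≈ 83.2500.
(This is only a lower bound; the true E[α(G)] may be larger.)

E[α(G)] ≥ 333/4 ≈ 83.2500.


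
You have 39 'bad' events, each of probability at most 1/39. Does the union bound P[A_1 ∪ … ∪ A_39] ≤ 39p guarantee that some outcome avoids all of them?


Union bound: P[∪_{i=1}^{39} A_i] ≤ Σ_i P[A_i] ≤ 39·p = 39·(1/39) = 1.
Numerically: 1 ≈ 1.00000.
Is 1 < 1? NO.
Since the bound 1 is ≥ 1, the union bound is uninformative here; it does NOT by itself certify existence.

39·p = 1 ≈ 1.00000; existence NOT certified by the union bound.


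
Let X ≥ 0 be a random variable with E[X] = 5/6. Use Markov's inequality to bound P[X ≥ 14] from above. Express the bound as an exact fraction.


μ = E[X] = 5/6, a = 14.
Markov: P[X ≥ 14] ≤ μ/a = (5/6)/14 = 5/84.
Numerically: ≈ 0.060.
(Since a = 14 > μ = 0.833, the bound 5/84 is < 1 and informative.)

P[X ≥ 14] ≤ 5/84 ≈ 0.060.


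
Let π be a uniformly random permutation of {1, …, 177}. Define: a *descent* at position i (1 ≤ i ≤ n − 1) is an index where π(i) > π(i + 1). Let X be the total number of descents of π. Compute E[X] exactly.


Write X = Σ X_I over i = 1, …, 176, with X_I the indicator of one descent.
There are 176 indicators.
For each fixed i, the pair (π(i), π(i+1)) is a uniformly random ordered pair of distinct values from {1, …, 177}; by symmetry P[π(i) > π(i+1)] = 1/2.
By linearity: E[X] = 176 · (1/2) = (177 − 1) · (1/2) = 88 ≈ 88.0000.

E[X] = 88 = 88.0000.


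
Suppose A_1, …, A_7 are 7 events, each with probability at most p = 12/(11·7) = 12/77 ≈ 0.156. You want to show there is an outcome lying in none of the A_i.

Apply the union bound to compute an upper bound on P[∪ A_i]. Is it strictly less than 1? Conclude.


Union bound: P[∪_{i=1}^{7} A_i] ≤ Σ_i P[A_i] ≤ 7·p = 7·(12/77) = 12/11.
Numerically: 12/11 ≈ 1.091.
Is 12/11 < 1? NO.
Since the bound 12/11 is ≥ 1, the union bound is uninformative here; it does NOT by itself certify existence.

7·p = 12/11 ≈ 1.091; existence NOT certified by the union bound.


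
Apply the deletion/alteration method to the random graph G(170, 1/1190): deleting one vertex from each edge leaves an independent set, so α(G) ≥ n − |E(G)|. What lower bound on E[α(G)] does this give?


E[|E(G)|] = C(170, 2)·p = 14365 · (1/1190) = 169/14.
E[α(G)] ≥ n − E[|E(G)|] = 170 − 169/14 = 2211/14.
Numerically: ≈ 157.929.
(This is only a lower bound; the true E[α(G)] may be larger.)

E[α(G)] ≥ 2211/14 ≈ 157.929.


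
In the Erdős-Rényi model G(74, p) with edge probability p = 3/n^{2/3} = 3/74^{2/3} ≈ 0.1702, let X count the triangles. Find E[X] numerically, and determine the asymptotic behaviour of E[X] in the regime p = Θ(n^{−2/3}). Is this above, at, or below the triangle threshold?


Number of potential triangles: C(74, 3) = 64824.
Each occurs with probability p³ ≈ (0.1702)³ ≈ 4.930606e-03.
By linearity: E[X] = C(74, 3)·p³ ≈ 64824 · 4.930606e-03 ≈ 319.6216.
Since α = 2/3 < 1, p = c/n^{2/3} ≫ 1/n is above the triangle threshold p ~ 1/n. Asymptotically E[X] ~ (c³/6)·n^{3(1−α)} = (3³/6)·n^{1} → ∞; triangles are abundant w.h.p.

E[X] ≈ 319.6216; in regime p = Θ(1/n^{2/3}) E[X] diverges (above the triangle threshold p ~ 1/n).


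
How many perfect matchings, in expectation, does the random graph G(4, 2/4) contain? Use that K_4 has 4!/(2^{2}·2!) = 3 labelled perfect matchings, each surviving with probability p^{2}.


K_4 has 4!/(2^{2}·2!) = 3 labelled perfect matchings.
For each such perfect matching H, let X_H = 1 if all 2 edges of H are present in G. Then P[X_H = 1] = p^{2} = (1/2)^{2} = 1/4.
By linearity: E[X] = Σ_H E[X_H] = 3 · p^{2} = 3 · 1/4 = 3/4.
Numerically: E[X] ≈ 0.75.

E[X] = 3 · (1/2)^{2} = 3/4 ≈ 0.75.


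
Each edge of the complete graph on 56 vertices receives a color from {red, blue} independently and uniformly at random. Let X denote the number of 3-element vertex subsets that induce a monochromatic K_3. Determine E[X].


Let X = Σ_S X_S over the C(56, 3) = 27720 subsets S of size 3, where X_S = 1 if the K_3 on S is monochromatic.
For a fixed S, the K_3 on S has C(3, 2) = 3 edges. P[all 3 edges red] = (1/2)^3, and likewise for blue, so P[monochromatic] = 2·(1/2)^3 = 2^{1 − 3} = 1/4.
By linearity of expectation: E[X] = C(56, 3) · 2^{1 − 3} = 27720 · 1/4 = 6930.
Numerically: E[X] ≈ 6930.0000.

E[X] = C(56,3)·2^(1−C(3,2)) = 6930 ≈ 6930.0000.


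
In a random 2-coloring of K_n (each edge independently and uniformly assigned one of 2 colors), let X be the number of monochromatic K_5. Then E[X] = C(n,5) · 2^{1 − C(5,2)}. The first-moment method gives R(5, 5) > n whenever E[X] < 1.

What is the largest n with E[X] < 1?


We need C(n, 5) · 2^{1 − 10} < 1, i.e. C(n, 5) < 2^{10 − 1} = 512.
Check values of n near the boundary:
  n = 9: C(9, 5) = 126; 126 < 512? YES
  n = 10: C(10, 5) = 252; 252 < 512? YES
  n = 11: C(11, 5) = 462; 462 < 512? YES
  n = 12: C(12, 5) = 792; 792 < 512? NO
  n = 13: C(13, 5) = 1287; 1287 < 512? NO
  n = 14: C(14, 5) = 2002; 2002 < 512? NO
The largest n with C(n, 5) < 512 is n = 11 (where E[X] = 231/256 ≈ 0.9023). Hence R(5, 5) > 11, i.e. R(5, 5) ≥ 12.

Largest n = 11; hence R(5, 5) > 11.


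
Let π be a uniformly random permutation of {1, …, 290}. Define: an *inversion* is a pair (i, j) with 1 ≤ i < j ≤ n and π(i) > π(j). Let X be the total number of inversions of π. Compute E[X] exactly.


Write X = Σ X_I over the C(290, 2) = 41905 pairs i < j, with X_I the indicator of one inversion.
There are 41905 indicators.
For each fixed pair i < j, the values π(i) and π(j) are two distinct elements of {1, …, 290} in uniformly random order; by symmetry P[π(i) > π(j)] = 1/2.
By linearity: E[X] = 41905 · (1/2) = C(290, 2) · (1/2) = 41905/2 = 41905/2 ≈ 20952.5000.

E[X] = 41905/2 = 20952.5000.


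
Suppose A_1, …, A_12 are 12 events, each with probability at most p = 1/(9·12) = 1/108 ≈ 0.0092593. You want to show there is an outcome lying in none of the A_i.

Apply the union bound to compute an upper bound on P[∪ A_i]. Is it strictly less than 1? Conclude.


Union bound: P[∪_{i=1}^{12} A_i] ≤ Σ_i P[A_i] ≤ 12·p = 12·(1/108) = 1/9.
Numerically: 1/9 ≈ 0.1111111.
Is 1/9 < 1? YES.
Since P[∪ A_i] ≤ 1/9 < 1, the complement has P[∩ A_i^c] ≥ 1 − 1/9 = 8/9 > 0, so some outcome avoids every A_i.

12·p = 1/9 ≈ 0.1111111; existence CERTIFIED by the union bound.


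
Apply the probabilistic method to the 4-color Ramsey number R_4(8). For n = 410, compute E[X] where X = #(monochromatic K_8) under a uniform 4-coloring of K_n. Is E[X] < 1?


E[X] = C(410, 8) · 4^{1 − 28} = 18488798173326195 · 4^{−27} = 18488798173326195/18014398509481984.
As a reduced fraction: E[X] = 18488798173326195/18014398509481984 ≈ 1.0263345.
Is E[X] < 1? NO.
Since E[X] ≥ 1, the first-moment bound is inconclusive at n = 410; it does NOT by itself certify R_4(8) > 410.

E[X] = 18488798173326195/18014398509481984 ≈ 1.0263345; E[X] ≥ 1; first-moment method inconclusive here.


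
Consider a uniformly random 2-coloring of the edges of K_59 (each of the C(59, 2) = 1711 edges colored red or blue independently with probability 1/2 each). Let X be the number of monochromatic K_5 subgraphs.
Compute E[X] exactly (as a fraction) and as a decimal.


Let X = Σ_S X_S over the C(59, 5) = 5006386 subsets S of size 5, where X_S = 1 if the K_5 on S is monochromatic.
For a fixed S, the K_5 on S has C(5, 2) = 10 edges. P[all 10 edges red] = (1/2)^10, and likewise for blue, so P[monochromatic] = 2·(1/2)^10 = 2^{1 − 10} = 1/512.
By linearity: E[X] = C(59, 5) · 2^{1 − 10} = 5006386 · 1/512 = 2503193/256.
Numerically: E[X] ≈ 9778.098.

E[X] = C(59,5)·2^(1−C(5,2)) = 2503193/256 ≈ 9778.098.


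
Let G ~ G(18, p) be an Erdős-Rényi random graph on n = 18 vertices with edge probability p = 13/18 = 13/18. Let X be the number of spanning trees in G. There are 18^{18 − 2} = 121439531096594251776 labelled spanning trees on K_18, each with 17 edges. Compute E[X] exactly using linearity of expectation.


K_18 has 18^{18 − 2} = 121439531096594251776 labelled spanning trees.
For each such spanning tree H, let X_H = 1 if all 17 edges of H are present in G. Then P[X_H = 1] = p^{17} = (13/18)^{17} = 8650415919381337933/2185911559738696531968.
By linearity of expectation: E[X] = Σ_H E[X_H] = 121439531096594251776 · p^{17} = 121439531096594251776 · 8650415919381337933/2185911559738696531968 = 8650415919381337933/18.
Numerically: E[X] ≈ 4.806e+17.

E[X] = 121439531096594251776 · (13/18)^{17} = 8650415919381337933/18 ≈ 4.806e+17.


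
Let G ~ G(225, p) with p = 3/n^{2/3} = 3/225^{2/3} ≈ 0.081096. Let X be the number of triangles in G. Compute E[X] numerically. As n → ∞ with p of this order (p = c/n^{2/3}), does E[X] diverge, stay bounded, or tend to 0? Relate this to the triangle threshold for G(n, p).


Number of potential triangles: C(225, 3) = 1873200.
Each occurs with probability p³ ≈ (0.081096)³ ≈ 5.33333333e-04.
By linearity: E[X] = C(225, 3)·p³ ≈ 1873200 · 5.33333333e-04 ≈ 999.040000.
Since α = 2/3 < 1, p = c/n^{2/3} ≫ 1/n is above the triangle threshold p ~ 1/n. Asymptotically E[X] ~ (c³/6)·n^{3(1−α)} = (3³/6)·n^{1} → ∞; triangles are abundant w.h.p.

E[X] ≈ 999.040000; in regime p = Θ(1/n^{2/3}) E[X] diverges (above the triangle threshold p ~ 1/n).


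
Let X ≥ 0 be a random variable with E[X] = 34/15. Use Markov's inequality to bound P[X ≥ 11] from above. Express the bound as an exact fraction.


μ = E[X] = 34/15, a = 11.
Markov: P[X ≥ 11] ≤ μ/a = (34/15)/11 = 34/165.
Numerically: ≈ 0.20606.
(Since a = 11 > μ = 2.26667, the bound 34/165 is < 1 and informative.)

P[X ≥ 11] ≤ 34/165 ≈ 0.20606.


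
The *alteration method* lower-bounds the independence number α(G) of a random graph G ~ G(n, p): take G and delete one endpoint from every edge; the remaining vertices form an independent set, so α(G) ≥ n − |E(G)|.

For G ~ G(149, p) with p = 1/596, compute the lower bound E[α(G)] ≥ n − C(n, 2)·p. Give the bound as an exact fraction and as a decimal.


E[|E(G)|] = C(149, 2)·p = 11026 · (1/596) = 37/2.
E[α(G)] ≥ n − E[|E(G)|] = 149 − 37/2 = 261/2.
Numerically: ≈ 130.500000.
(This is only a lower bound; the true E[α(G)] may be larger.)

E[α(G)] ≥ 261/2 ≈ 130.500000.


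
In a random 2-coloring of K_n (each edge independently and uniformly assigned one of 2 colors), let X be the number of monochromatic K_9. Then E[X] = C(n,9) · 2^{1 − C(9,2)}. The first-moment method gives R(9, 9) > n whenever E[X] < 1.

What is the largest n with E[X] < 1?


We need C(n, 9) · 2^{1 − 36} < 1, i.e. C(n, 9) < 2^{36 − 1} = 34359738368.
Check values of n near the boundary:
  n = 59: C(59, 9) = 12565671261; 12565671261 < 34359738368? YES
  n = 60: C(60, 9) = 14783142660; 14783142660 < 34359738368? YES
  n = 61: C(61, 9) = 17341763505; 17341763505 < 34359738368? YES
  n = 62: C(62, 9) = 20286591270; 20286591270 < 34359738368? YES
  n = 63: C(63, 9) = 23667689815; 23667689815 < 34359738368? YES
  n = 64: C(64, 9) = 27540584512; 27540584512 < 34359738368? YES
  n = 65: C(65, 9) = 31966749880; 31966749880 < 34359738368? YES
  n = 66: C(66, 9) = 37014131440; 37014131440 < 34359738368? NO
  n = 67: C(67, 9) = 42757703560; 42757703560 < 34359738368? NO
The largest n with C(n, 9) < 34359738368 is n = 65 (where E[X] = 3995843735/4294967296 ≈ 0.930355). Hence R(9, 9) > 65, i.e. R(9, 9) ≥ 66.

Largest n = 65; hence R(9, 9) > 65.


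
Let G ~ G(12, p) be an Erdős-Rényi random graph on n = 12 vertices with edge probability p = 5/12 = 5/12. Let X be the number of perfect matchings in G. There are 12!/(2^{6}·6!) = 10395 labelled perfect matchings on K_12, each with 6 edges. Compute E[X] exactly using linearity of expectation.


K_12 has 12!/(2^{6}·6!) = 10395 labelled perfect matchings.
For each such perfect matching H, let X_H = 1 if all 6 edges of H are present in G. Then P[X_H = 1] = p^{6} = (5/12)^{6} = 15625/2985984.
By linearity of expectation: E[X] = Σ_H E[X_H] = 10395 · p^{6} = 10395 · 15625/2985984 = 6015625/110592.
Numerically: E[X] ≈ 54.4.

E[X] = 10395 · (5/12)^{6} = 6015625/110592 ≈ 54.4.


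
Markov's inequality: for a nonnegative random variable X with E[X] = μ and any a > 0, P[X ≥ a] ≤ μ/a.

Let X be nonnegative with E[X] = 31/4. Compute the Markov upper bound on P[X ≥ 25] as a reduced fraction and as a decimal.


μ = E[X] = 31/4, a = 25.
Markov: P[X ≥ 25] ≤ μ/a = (31/4)/25 = 31/100.
Numerically: ≈ 0.31000.
(Since a = 25 > μ = 7.75000, the bound 31/100 is < 1 and informative.)

P[X ≥ 25] ≤ 31/100 ≈ 0.31000.


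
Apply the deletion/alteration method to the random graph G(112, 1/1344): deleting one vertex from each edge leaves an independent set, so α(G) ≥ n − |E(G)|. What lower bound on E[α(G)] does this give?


E[|E(G)|] = C(112, 2)·p = 6216 · (1/1344) = 37/8.
E[α(G)] ≥ n − E[|E(G)|] = 112 − 37/8 = 859/8.
Numerically: ≈ 107.3750.
(This is only a lower bound; the true E[α(G)] may be larger.)

E[α(G)] ≥ 859/8 ≈ 107.3750.
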